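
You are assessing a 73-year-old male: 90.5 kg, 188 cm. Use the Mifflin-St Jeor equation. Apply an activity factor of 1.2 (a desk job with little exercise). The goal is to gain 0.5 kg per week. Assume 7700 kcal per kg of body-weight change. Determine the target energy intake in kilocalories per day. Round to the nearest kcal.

2614 kilocalories per day

Mifflin-St Jeor (male): BMR = 10(90.5) + 6.25(188) − 5(73) + 5 = 905 + 1175 − 365 + 5 = 1720 kcal/day.
TEE = 1720 × 1.2 = 2064 kcal/day.
Required daily surplus = 0.5 × 7700 ÷ 7 = 550 kcal/day.
Target intake = 2064 + 550 = 2614 kcal/day.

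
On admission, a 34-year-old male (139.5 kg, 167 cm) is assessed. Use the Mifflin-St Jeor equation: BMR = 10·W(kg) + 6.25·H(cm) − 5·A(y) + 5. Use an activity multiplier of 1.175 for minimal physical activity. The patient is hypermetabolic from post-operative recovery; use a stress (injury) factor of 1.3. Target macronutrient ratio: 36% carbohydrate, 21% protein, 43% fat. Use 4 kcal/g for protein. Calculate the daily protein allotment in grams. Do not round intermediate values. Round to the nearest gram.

Mifflin-St Jeor (male): BMR = 10(139.5) + 6.25(167) − 5(34) + 5 = 1395 + 1043.75 − 170 + 5 = 2273.75 kcal/day.
TEE = 2273.75 × 1.175 = 2671.6563 kcal/day.
With stress factor 1.3: 2671.6563 × 1.3 = 3473.1531 kcal/day.
Protein energy = 21% × 3473.1531 = 729.3622 kcal.
Protein = 729.3622 ÷ 4 kcal/g = 182.3405 g.

182 g/day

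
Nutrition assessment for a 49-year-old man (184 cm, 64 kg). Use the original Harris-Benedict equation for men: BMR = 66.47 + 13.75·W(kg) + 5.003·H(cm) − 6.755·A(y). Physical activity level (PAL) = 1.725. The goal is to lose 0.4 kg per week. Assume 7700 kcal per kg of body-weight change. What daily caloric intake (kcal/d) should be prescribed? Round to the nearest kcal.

2210 kcal/d

Harris-Benedict: BMR = 66.47 + 13.75(64) + 5.003(184) − 6.755(49) = 1536.027 kcal/day.
TEE = 1536.027 × 1.725 = 2649.6466 kcal/day.
Required daily deficit = 0.4 × 7700 ÷ 7 = 440 kcal/day.
Target intake = 2649.6466 − 440 = 2209.6466 kcal/day.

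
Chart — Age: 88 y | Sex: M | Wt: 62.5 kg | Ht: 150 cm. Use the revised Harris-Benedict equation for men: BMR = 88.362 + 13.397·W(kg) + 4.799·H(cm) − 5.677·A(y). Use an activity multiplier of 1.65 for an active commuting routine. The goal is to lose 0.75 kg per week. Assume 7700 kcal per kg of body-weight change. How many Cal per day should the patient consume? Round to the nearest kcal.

Harris-Benedict: BMR = 88.362 + 13.397(62.5) + 4.799(150) − 5.677(88) = 1145.9485 kcal/day.
TEE = 1145.9485 × 1.65 = 1890.815 kcal/day.
Required daily deficit = 0.75 × 7700 ÷ 7 = 825 kcal/day.
Target intake = 1890.815 − 825 = 1065.815 kcal/day.

1066 Cal per day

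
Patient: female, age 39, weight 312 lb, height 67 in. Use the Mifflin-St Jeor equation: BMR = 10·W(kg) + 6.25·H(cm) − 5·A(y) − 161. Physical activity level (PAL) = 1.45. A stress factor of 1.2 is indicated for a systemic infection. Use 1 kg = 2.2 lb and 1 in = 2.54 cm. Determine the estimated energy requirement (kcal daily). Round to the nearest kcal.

Convert to metric: weight = 312 ÷ 2.2 = 141.8182 kg; height = 67 × 2.54 = 170.18 cm.
Mifflin-St Jeor (female): BMR = 10(141.8182) + 6.25(170.18) − 5(39) − 161 = 1418.1818 + 1063.625 − 195 − 161 = 2125.8068 kcal/day.
TEE = BMR × activity factor = 2125.8068 × 1.45 = 3082.4199 kcal/day.
Apply stress factor: 3082.4199 × 1.2 = 3698.9039 kcal/day.

3699 kcal daily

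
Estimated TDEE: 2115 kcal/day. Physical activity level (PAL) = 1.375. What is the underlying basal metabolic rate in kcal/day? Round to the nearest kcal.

BMR = TEE ÷ activity factor = 2115 ÷ 1.375 = 1538.1818 kcal/day.

1538 kcal/day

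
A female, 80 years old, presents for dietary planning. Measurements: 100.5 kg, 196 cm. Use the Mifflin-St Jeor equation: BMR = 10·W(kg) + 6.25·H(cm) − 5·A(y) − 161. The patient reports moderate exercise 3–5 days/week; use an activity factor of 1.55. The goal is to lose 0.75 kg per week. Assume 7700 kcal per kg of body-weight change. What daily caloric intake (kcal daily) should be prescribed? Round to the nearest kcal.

1762 kcal daily

Mifflin-St Jeor (female): BMR = 10(100.5) + 6.25(196) − 5(80) − 161 = 1005 + 1225 − 400 − 161 = 1669 kcal/day.
TEE = 1669 × 1.55 = 2586.95 kcal/day.
Required daily deficit = 0.75 × 7700 ÷ 7 = 825 kcal/day.
Target intake = 2586.95 − 825 = 1761.95 kcal/day.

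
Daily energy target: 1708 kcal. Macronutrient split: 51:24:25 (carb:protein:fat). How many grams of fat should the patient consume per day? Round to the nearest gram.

47 g/day

Fat energy = 25% × 1708 = 427 kcal.
At 9 kcal/g: 427 ÷ 9 = 47.4444 g.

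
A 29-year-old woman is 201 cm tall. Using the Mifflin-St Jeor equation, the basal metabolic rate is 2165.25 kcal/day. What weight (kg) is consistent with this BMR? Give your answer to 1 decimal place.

2165.25 = 10·W + 6.25(201) − 5(29) − 161
10·W = 2165.25 − 950.25 = 1215, so W = 121.5 kg.

121.5 kg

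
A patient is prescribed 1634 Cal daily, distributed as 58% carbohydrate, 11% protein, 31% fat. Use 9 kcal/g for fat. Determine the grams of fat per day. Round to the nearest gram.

Fat energy = 31% × 1634 = 506.54 kcal.
At 9 kcal/g: 506.54 ÷ 9 = 56.2822 g.

56 g/day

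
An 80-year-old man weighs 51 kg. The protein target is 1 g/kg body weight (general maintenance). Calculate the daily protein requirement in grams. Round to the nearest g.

51 g/day

Protein = 1 g/kg × 51 kg = 51 g/day.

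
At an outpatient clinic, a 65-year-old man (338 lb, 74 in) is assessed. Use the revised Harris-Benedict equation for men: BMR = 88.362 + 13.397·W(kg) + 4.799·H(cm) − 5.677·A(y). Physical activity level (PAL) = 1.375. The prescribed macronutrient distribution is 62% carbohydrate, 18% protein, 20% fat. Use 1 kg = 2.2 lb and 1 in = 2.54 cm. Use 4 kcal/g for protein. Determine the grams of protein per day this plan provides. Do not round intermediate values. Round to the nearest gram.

166 g/day

Convert to metric: weight = 338 ÷ 2.2 = 153.6364 kg; height = 74 × 2.54 = 187.96 cm.
Harris-Benedict: BMR = 88.362 + 13.397(153.6364) + 4.799(187.96) − 5.677(65) = 2679.6434 kcal/day.
TEE = 2679.6434 × 1.375 = 3684.5097 kcal/day.
Protein energy = 18% × 3684.5097 = 663.2117 kcal.
Protein = 663.2117 ÷ 4 kcal/g = 165.8029 g.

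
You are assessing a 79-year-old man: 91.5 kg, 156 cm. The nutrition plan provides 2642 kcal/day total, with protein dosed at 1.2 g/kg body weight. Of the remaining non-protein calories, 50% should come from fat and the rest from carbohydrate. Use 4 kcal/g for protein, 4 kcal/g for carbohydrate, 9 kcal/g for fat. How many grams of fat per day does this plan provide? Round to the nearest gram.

122 g/day

Protein = 1.2 × 91.5 = 109.8 g → 109.8 × 4 = 439.2 kcal.
Non-protein calories = 2642 − 439.2 = 2202.8 kcal.
Fat: 50% × 2202.8 = 1101.4 kcal; carbohydrate: 1101.4 kcal.
Fat: 1101.4 kcal ÷ 9 kcal/g = 122.3778 g.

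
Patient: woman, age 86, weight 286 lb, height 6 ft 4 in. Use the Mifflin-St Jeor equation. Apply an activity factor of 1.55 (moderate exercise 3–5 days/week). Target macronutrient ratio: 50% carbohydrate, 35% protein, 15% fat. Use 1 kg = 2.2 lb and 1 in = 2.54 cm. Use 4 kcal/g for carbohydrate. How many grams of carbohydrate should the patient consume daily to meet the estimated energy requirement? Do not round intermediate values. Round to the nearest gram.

371 g/day

Convert to metric: weight = 286 ÷ 2.2 = 130 kg; height = (6×12 + 4) × 2.54 = 76 × 2.54 = 193.04 cm.
Mifflin-St Jeor (female): BMR = 10(130) + 6.25(193.04) − 5(86) − 161 = 1300 + 1206.5 − 430 − 161 = 1915.5 kcal/day.
TEE = 1915.5 × 1.55 = 2969.025 kcal/day.
Carbohydrate energy = 50% × 2969.025 = 1484.5125 kcal.
Carbohydrate = 1484.5125 ÷ 4 kcal/g = 371.1281 g.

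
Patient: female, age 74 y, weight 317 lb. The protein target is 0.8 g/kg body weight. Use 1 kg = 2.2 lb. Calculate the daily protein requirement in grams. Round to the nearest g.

115 g/day

Weight in kg = 317 ÷ 2.2 = 144.0909 kg.
Protein = 0.8 g/kg × 144.0909 kg = 115.2727 g/day.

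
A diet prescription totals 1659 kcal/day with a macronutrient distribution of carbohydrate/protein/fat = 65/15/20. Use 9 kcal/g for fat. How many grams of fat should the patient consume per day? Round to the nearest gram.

37 g/day

Fat energy = 20% × 1659 = 331.8 kcal.
At 9 kcal/g: 331.8 ÷ 9 = 36.8667 g.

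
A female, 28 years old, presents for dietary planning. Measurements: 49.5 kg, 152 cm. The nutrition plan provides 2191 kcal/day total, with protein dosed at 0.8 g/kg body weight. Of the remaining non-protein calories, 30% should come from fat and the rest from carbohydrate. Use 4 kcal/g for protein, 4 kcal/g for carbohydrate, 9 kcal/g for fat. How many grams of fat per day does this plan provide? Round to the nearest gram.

Protein = 0.8 × 49.5 = 39.6 g → 39.6 × 4 = 158.4 kcal.
Non-protein calories = 2191 − 158.4 = 2032.6 kcal.
Fat: 30% × 2032.6 = 609.78 kcal; carbohydrate: 1422.82 kcal.
Fat: 609.78 kcal ÷ 9 kcal/g = 67.7533 g.

68 g/day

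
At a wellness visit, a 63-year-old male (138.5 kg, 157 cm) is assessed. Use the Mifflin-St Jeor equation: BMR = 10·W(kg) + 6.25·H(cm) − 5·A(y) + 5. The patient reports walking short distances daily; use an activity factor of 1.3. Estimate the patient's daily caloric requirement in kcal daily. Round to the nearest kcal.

2673 kcal daily

Mifflin-St Jeor (male): BMR = 10(138.5) + 6.25(157) − 5(63) + 5 = 1385 + 981.25 − 315 + 5 = 2056.25 kcal/day.
TEE = BMR × activity factor = 2056.25 × 1.3 = 2673.125 kcal/day.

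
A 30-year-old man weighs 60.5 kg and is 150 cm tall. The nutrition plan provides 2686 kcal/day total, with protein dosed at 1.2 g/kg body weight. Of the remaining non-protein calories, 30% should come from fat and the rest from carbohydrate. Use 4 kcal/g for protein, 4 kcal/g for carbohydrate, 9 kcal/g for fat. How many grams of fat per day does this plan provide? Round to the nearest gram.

Protein = 1.2 × 60.5 = 72.6 g → 72.6 × 4 = 290.4 kcal.
Non-protein calories = 2686 − 290.4 = 2395.6 kcal.
Fat: 30% × 2395.6 = 718.68 kcal; carbohydrate: 1676.92 kcal.
Fat: 718.68 kcal ÷ 9 kcal/g = 79.8533 g.

80 g/day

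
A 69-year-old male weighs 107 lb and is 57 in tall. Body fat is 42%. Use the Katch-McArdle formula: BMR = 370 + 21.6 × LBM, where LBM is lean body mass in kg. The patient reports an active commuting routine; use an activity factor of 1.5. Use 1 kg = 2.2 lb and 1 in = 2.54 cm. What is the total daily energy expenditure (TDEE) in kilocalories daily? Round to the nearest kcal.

Convert to metric: weight = 107 ÷ 2.2 = 48.6364 kg; height = 57 × 2.54 = 144.78 cm.
LBM = 48.6364 × (1 − 0.42) = 28.2091 kg. Katch-McArdle: BMR = 370 + 21.6 × 28.2091 = 979.3164 kcal/day.
TEE = BMR × activity factor = 979.3164 × 1.5 = 1468.9745 kcal/day.

1469 kilocalories daily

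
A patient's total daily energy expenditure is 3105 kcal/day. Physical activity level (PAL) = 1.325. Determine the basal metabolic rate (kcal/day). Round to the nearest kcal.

2343 kcal/day

BMR = TEE ÷ activity factor = 3105 ÷ 1.325 = 2343.3962 kcal/day.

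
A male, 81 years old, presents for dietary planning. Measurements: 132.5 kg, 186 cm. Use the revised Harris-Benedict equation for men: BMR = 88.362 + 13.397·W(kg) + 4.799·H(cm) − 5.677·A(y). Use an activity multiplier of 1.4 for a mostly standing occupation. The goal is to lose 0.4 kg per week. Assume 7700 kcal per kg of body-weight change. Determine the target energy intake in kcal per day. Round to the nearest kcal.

Harris-Benedict: BMR = 88.362 + 13.397(132.5) + 4.799(186) − 5.677(81) = 2296.2415 kcal/day.
TEE = 2296.2415 × 1.4 = 3214.7381 kcal/day.
Required daily deficit = 0.4 × 7700 ÷ 7 = 440 kcal/day.
Target intake = 3214.7381 − 440 = 2774.7381 kcal/day.

2775 kcal per day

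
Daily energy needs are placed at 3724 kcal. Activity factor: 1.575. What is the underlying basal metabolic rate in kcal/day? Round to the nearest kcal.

BMR = TEE ÷ activity factor = 3724 ÷ 1.575 = 2364.4444 kcal/day.

2364 kcal/day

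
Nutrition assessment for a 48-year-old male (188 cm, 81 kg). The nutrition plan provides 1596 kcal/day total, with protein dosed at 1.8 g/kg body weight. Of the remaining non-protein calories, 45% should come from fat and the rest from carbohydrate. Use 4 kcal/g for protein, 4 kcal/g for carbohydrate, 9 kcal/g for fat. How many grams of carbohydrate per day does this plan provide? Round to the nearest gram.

Protein = 1.8 × 81 = 145.8 g → 145.8 × 4 = 583.2 kcal.
Non-protein calories = 1596 − 583.2 = 1012.8 kcal.
Fat: 45% × 1012.8 = 455.76 kcal; carbohydrate: 557.04 kcal.
Carbohydrate: 557.04 kcal ÷ 4 kcal/g = 139.26 g.

139 g/day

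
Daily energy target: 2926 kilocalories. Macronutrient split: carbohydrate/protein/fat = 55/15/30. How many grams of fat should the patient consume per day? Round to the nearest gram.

Fat energy = 30% × 2926 = 877.8 kcal.
At 9 kcal/g: 877.8 ÷ 9 = 97.5333 g.

98 g/day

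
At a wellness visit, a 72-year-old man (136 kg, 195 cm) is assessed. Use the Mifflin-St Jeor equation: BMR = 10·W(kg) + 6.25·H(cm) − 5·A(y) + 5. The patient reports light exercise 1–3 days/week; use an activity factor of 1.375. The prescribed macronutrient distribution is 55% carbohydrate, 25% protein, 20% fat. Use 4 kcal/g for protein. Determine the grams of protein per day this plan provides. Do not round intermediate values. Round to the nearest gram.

191 g/day

Mifflin-St Jeor (male): BMR = 10(136) + 6.25(195) − 5(72) + 5 = 1360 + 1218.75 − 360 + 5 = 2223.75 kcal/day.
TEE = 2223.75 × 1.375 = 3057.6563 kcal/day.
Protein energy = 25% × 3057.6563 = 764.4141 kcal.
Protein = 764.4141 ÷ 4 kcal/g = 191.1035 g.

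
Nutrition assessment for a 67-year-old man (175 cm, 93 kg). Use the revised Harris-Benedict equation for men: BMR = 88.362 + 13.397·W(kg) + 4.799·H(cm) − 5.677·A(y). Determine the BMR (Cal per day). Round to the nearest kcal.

Harris-Benedict: BMR = 88.362 + 13.397(93) + 4.799(175) − 5.677(67) = 1793.749 kcal/day.

1794 Cal per day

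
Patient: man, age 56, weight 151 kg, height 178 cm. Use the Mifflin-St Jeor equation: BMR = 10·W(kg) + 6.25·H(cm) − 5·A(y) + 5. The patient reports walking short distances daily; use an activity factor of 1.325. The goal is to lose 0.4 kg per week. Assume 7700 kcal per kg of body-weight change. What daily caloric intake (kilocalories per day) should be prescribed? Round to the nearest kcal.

2670 kilocalories per day

Mifflin-St Jeor (male): BMR = 10(151) + 6.25(178) − 5(56) + 5 = 1510 + 1112.5 − 280 + 5 = 2347.5 kcal/day.
TEE = 2347.5 × 1.325 = 3110.4375 kcal/day.
Required daily deficit = 0.4 × 7700 ÷ 7 = 440 kcal/day.
Target intake = 3110.4375 − 440 = 2670.4375 kcal/day.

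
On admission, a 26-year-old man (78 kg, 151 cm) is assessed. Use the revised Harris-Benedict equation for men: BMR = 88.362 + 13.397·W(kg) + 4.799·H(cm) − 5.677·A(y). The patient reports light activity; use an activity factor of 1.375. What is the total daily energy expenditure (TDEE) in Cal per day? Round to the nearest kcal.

Harris-Benedict: BMR = 88.362 + 13.397(78) + 4.799(151) − 5.677(26) = 1710.375 kcal/day.
TEE = BMR × activity factor = 1710.375 × 1.375 = 2351.7656 kcal/day.

2352 Cal per day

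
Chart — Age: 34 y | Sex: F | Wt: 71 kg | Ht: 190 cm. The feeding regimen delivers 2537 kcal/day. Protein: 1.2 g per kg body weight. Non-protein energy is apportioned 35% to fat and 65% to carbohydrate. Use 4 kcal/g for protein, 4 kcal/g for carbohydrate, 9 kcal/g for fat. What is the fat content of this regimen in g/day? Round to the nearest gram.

85 g/day

Protein = 1.2 × 71 = 85.2 g → 85.2 × 4 = 340.8 kcal.
Non-protein calories = 2537 − 340.8 = 2196.2 kcal.
Fat: 35% × 2196.2 = 768.67 kcal; carbohydrate: 1427.53 kcal.
Fat: 768.67 kcal ÷ 9 kcal/g = 85.4078 g.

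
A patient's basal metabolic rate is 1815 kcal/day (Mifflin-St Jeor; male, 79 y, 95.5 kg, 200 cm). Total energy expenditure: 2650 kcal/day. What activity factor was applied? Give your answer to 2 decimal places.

1.46

Activity factor = TEE ÷ BMR = 2650 ÷ 1815 = 1.46.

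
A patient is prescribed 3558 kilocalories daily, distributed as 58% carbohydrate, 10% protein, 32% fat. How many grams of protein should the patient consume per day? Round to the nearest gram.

89 g/day

Protein energy = 10% × 3558 = 355.8 kcal.
At 4 kcal/g: 355.8 ÷ 4 = 88.95 g.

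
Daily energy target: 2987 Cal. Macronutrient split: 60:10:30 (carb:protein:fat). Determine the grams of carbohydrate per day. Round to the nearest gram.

448 g/day

Carbohydrate energy = 60% × 2987 = 1792.2 kcal.
At 4 kcal/g: 1792.2 ÷ 4 = 448.05 g.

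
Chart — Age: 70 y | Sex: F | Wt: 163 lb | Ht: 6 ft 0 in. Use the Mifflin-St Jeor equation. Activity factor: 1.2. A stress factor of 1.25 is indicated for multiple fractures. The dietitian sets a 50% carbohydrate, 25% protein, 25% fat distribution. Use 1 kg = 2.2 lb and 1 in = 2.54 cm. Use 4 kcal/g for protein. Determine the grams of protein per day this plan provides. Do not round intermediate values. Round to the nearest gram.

Convert to metric: weight = 163 ÷ 2.2 = 74.0909 kg; height = (6×12 + 0) × 2.54 = 72 × 2.54 = 182.88 cm.
Mifflin-St Jeor (female): BMR = 10(74.0909) + 6.25(182.88) − 5(70) − 161 = 740.9091 + 1143 − 350 − 161 = 1372.9091 kcal/day.
TEE = 1372.9091 × 1.2 = 1647.4909 kcal/day.
With stress factor 1.25: 1647.4909 × 1.25 = 2059.3636 kcal/day.
Protein energy = 25% × 2059.3636 = 514.8409 kcal.
Protein = 514.8409 ÷ 4 kcal/g = 128.7102 g.

129 g/day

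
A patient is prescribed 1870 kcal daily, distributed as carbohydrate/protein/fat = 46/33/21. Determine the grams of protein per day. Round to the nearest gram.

Protein energy = 33% × 1870 = 617.1 kcal.
At 4 kcal/g: 617.1 ÷ 4 = 154.275 g.

154 g/day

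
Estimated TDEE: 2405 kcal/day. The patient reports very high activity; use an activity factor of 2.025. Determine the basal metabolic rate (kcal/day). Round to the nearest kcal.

1188 kcal/day

BMR = TEE ÷ activity factor = 2405 ÷ 2.025 = 1187.6543 kcal/day.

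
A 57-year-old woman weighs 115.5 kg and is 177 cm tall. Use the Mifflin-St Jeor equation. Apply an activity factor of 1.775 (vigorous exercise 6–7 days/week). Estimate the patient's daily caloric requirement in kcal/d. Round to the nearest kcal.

Mifflin-St Jeor (female): BMR = 10(115.5) + 6.25(177) − 5(57) − 161 = 1155 + 1106.25 − 285 − 161 = 1815.25 kcal/day.
TEE = BMR × activity factor = 1815.25 × 1.775 = 3222.0688 kcal/day.

3222 kcal/d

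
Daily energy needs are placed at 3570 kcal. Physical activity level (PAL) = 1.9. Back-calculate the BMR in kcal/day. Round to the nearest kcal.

1879 kcal/day

BMR = TEE ÷ activity factor = 3570 ÷ 1.9 = 1878.9474 kcal/day.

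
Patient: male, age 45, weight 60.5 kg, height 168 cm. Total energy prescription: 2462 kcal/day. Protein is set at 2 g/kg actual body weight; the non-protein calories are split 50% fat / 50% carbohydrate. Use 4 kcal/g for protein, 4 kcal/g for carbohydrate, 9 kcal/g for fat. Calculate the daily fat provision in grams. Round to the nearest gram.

110 g/day

Protein = 2 × 60.5 = 121 g → 121 × 4 = 484 kcal.
Non-protein calories = 2462 − 484 = 1978 kcal.
Fat: 50% × 1978 = 989 kcal; carbohydrate: 989 kcal.
Fat: 989 kcal ÷ 9 kcal/g = 109.8889 g.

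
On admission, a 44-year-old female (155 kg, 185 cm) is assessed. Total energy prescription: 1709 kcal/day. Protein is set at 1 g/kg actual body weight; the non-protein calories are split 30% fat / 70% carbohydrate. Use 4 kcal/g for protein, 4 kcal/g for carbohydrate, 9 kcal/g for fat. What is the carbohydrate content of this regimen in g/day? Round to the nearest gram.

Protein = 1 × 155 = 155 g → 155 × 4 = 620 kcal.
Non-protein calories = 1709 − 620 = 1089 kcal.
Fat: 30% × 1089 = 326.7 kcal; carbohydrate: 762.3 kcal.
Carbohydrate: 762.3 kcal ÷ 4 kcal/g = 190.575 g.

191 g/day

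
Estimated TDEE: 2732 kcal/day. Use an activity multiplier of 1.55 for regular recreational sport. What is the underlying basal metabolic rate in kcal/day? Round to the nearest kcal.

BMR = TEE ÷ activity factor = 2732 ÷ 1.55 = 1762.5806 kcal/day.

1763 kcal/day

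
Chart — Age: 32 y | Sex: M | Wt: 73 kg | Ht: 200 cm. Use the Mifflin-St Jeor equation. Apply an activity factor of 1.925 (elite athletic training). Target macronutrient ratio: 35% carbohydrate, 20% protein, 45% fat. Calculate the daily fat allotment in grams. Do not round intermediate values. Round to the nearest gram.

Mifflin-St Jeor (male): BMR = 10(73) + 6.25(200) − 5(32) + 5 = 730 + 1250 − 160 + 5 = 1825 kcal/day.
TEE = 1825 × 1.925 = 3513.125 kcal/day.
Fat energy = 45% × 3513.125 = 1580.9063 kcal.
Fat = 1580.9063 ÷ 9 kcal/g = 175.6563 g.

176 g/day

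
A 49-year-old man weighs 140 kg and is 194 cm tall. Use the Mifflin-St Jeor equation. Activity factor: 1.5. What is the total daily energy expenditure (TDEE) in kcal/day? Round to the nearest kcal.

3559 kcal/day

Mifflin-St Jeor (male): BMR = 10(140) + 6.25(194) − 5(49) + 5 = 1400 + 1212.5 − 245 + 5 = 2372.5 kcal/day.
TEE = BMR × activity factor = 2372.5 × 1.5 = 3558.75 kcal/day.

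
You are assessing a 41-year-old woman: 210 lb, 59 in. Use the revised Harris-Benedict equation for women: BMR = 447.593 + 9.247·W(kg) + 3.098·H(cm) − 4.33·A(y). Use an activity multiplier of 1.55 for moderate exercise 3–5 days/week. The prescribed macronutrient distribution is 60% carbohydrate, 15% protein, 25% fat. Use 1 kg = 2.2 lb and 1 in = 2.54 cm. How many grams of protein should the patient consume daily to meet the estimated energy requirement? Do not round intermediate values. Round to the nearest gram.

94 g/day

Convert to metric: weight = 210 ÷ 2.2 = 95.4545 kg; height = 59 × 2.54 = 149.86 cm.
Harris-Benedict: BMR = 447.593 + 9.247(95.4545) + 3.098(149.86) − 4.33(41) = 1616.9975 kcal/day.
TEE = 1616.9975 × 1.55 = 2506.3461 kcal/day.
Protein energy = 15% × 2506.3461 = 375.9519 kcal.
Protein = 375.9519 ÷ 4 kcal/g = 93.988 g.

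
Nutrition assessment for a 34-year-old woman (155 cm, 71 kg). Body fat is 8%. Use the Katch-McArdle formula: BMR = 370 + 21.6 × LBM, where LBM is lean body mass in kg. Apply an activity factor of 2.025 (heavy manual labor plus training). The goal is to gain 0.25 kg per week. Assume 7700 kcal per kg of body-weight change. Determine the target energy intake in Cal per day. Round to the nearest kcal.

LBM = 71 × (1 − 0.08) = 65.32 kg. Katch-McArdle: BMR = 370 + 21.6 × 65.32 = 1780.912 kcal/day.
TEE = 1780.912 × 2.025 = 3606.3468 kcal/day.
Required daily surplus = 0.25 × 7700 ÷ 7 = 275 kcal/day.
Target intake = 3606.3468 + 275 = 3881.3468 kcal/day.

3881 Cal per day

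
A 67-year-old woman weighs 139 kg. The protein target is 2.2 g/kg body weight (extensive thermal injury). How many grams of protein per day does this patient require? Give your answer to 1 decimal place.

Protein = 2.2 g/kg × 139 kg = 305.8 g/day.

305.8 g/day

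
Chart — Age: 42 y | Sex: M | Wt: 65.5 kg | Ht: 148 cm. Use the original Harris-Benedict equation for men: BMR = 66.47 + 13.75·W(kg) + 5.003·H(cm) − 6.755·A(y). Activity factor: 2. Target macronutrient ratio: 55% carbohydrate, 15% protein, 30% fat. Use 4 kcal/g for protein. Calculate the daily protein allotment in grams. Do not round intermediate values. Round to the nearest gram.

107 g/day

Harris-Benedict: BMR = 66.47 + 13.75(65.5) + 5.003(148) − 6.755(42) = 1423.829 kcal/day.
TEE = 1423.829 × 2 = 2847.658 kcal/day.
Protein energy = 15% × 2847.658 = 427.1487 kcal.
Protein = 427.1487 ÷ 4 kcal/g = 106.7872 g.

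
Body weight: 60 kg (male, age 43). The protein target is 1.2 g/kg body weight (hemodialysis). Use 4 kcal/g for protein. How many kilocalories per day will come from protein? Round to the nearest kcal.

288 kcal/day

Protein = 1.2 g/kg × 60 kg = 72 g/day.
Protein energy = 72 g × 4 kcal/g = 288 kcal/day.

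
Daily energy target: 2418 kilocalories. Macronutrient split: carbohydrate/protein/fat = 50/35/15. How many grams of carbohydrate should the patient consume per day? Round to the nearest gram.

Carbohydrate energy = 50% × 2418 = 1209 kcal.
At 4 kcal/g: 1209 ÷ 4 = 302.25 g.

302 g/day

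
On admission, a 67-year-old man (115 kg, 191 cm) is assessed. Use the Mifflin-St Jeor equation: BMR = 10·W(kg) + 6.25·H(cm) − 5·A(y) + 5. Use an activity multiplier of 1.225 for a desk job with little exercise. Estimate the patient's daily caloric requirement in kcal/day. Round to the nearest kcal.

Mifflin-St Jeor (male): BMR = 10(115) + 6.25(191) − 5(67) + 5 = 1150 + 1193.75 − 335 + 5 = 2013.75 kcal/day.
TEE = BMR × activity factor = 2013.75 × 1.225 = 2466.8438 kcal/day.

2467 kcal/day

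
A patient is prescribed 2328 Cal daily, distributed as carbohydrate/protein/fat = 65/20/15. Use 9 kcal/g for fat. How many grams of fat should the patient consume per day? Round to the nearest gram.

39 g/day

Fat energy = 15% × 2328 = 349.2 kcal.
At 9 kcal/g: 349.2 ÷ 9 = 38.8 g.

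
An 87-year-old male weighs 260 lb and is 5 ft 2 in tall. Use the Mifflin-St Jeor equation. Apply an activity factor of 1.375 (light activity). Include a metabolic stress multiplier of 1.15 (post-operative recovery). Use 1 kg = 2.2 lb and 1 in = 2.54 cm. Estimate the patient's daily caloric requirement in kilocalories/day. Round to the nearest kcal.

2745 kilocalories/day

Convert to metric: weight = 260 ÷ 2.2 = 118.1818 kg; height = (5×12 + 2) × 2.54 = 62 × 2.54 = 157.48 cm.
Mifflin-St Jeor (male): BMR = 10(118.1818) + 6.25(157.48) − 5(87) + 5 = 1181.8182 + 984.25 − 435 + 5 = 1736.0682 kcal/day.
TEE = BMR × activity factor = 1736.0682 × 1.375 = 2387.0938 kcal/day.
Apply stress factor: 2387.0938 × 1.15 = 2745.1578 kcal/day.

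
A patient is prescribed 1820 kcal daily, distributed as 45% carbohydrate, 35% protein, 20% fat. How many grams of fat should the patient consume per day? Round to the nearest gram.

40 g/day

Fat energy = 20% × 1820 = 364 kcal.
At 9 kcal/g: 364 ÷ 9 = 40.4444 g.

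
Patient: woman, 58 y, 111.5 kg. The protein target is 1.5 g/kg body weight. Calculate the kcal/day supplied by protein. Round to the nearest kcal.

Protein = 1.5 g/kg × 111.5 kg = 167.25 g/day.
Protein energy = 167.25 g × 4 kcal/g = 669 kcal/day.

669 kcal/day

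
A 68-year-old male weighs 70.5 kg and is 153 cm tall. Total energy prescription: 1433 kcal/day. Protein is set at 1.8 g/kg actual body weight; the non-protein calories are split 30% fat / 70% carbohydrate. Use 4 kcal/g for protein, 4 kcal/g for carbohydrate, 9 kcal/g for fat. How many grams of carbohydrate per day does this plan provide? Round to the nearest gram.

Protein = 1.8 × 70.5 = 126.9 g → 126.9 × 4 = 507.6 kcal.
Non-protein calories = 1433 − 507.6 = 925.4 kcal.
Fat: 30% × 925.4 = 277.62 kcal; carbohydrate: 647.78 kcal.
Carbohydrate: 647.78 kcal ÷ 4 kcal/g = 161.945 g.

162 g/day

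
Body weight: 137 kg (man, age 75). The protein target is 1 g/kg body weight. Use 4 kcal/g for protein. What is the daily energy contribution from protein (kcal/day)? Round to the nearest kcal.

Protein = 1 g/kg × 137 kg = 137 g/day.
Protein energy = 137 g × 4 kcal/g = 548 kcal/day.

548 kcal/day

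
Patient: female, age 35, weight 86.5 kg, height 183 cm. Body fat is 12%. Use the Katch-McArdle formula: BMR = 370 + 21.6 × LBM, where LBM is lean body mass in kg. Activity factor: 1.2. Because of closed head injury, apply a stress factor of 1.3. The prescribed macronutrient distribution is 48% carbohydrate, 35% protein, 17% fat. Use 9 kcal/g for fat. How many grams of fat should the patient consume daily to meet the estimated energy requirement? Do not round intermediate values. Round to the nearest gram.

59 g/day

LBM = 86.5 × (1 − 0.12) = 76.12 kg. Katch-McArdle: BMR = 370 + 21.6 × 76.12 = 2014.192 kcal/day.
TEE = 2014.192 × 1.2 = 2417.0304 kcal/day.
With stress factor 1.3: 2417.0304 × 1.3 = 3142.1395 kcal/day.
Fat energy = 17% × 3142.1395 = 534.1637 kcal.
Fat = 534.1637 ÷ 9 kcal/g = 59.3515 g.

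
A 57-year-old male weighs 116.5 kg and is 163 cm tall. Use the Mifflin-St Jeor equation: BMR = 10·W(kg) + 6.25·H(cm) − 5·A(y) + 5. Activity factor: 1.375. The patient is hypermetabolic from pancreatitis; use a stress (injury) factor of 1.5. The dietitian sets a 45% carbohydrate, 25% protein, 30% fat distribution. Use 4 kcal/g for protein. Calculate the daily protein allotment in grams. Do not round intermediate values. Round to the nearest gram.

245 g/day

Mifflin-St Jeor (male): BMR = 10(116.5) + 6.25(163) − 5(57) + 5 = 1165 + 1018.75 − 285 + 5 = 1903.75 kcal/day.
TEE = 1903.75 × 1.375 = 2617.6563 kcal/day.
With stress factor 1.5: 2617.6563 × 1.5 = 3926.4844 kcal/day.
Protein energy = 25% × 3926.4844 = 981.6211 kcal.
Protein = 981.6211 ÷ 4 kcal/g = 245.4053 g.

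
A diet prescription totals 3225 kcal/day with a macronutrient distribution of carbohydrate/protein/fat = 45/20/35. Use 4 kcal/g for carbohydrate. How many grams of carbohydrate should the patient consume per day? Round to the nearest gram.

Carbohydrate energy = 45% × 3225 = 1451.25 kcal.
At 4 kcal/g: 1451.25 ÷ 4 = 362.8125 g.

363 g/day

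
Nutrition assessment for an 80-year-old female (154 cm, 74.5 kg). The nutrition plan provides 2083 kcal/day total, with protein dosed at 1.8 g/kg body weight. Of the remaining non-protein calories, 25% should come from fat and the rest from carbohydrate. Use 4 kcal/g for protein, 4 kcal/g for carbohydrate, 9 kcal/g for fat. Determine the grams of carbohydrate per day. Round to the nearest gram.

Protein = 1.8 × 74.5 = 134.1 g → 134.1 × 4 = 536.4 kcal.
Non-protein calories = 2083 − 536.4 = 1546.6 kcal.
Fat: 25% × 1546.6 = 386.65 kcal; carbohydrate: 1159.95 kcal.
Carbohydrate: 1159.95 kcal ÷ 4 kcal/g = 289.9875 g.

290 g/day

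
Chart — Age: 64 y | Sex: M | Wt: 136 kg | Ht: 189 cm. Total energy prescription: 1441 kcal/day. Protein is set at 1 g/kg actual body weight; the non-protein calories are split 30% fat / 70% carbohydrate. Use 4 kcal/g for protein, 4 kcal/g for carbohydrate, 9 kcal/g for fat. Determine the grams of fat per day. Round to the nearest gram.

30 g/day

Protein = 1 × 136 = 136 g → 136 × 4 = 544 kcal.
Non-protein calories = 1441 − 544 = 897 kcal.
Fat: 30% × 897 = 269.1 kcal; carbohydrate: 627.9 kcal.
Fat: 269.1 kcal ÷ 9 kcal/g = 29.9 g.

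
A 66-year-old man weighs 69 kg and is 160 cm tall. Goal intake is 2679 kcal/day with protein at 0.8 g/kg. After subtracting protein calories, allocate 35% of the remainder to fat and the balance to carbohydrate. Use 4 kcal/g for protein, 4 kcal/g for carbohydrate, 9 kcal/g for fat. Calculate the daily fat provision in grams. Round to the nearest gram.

Protein = 0.8 × 69 = 55.2 g → 55.2 × 4 = 220.8 kcal.
Non-protein calories = 2679 − 220.8 = 2458.2 kcal.
Fat: 35% × 2458.2 = 860.37 kcal; carbohydrate: 1597.83 kcal.
Fat: 860.37 kcal ÷ 9 kcal/g = 95.5967 g.

96 g/day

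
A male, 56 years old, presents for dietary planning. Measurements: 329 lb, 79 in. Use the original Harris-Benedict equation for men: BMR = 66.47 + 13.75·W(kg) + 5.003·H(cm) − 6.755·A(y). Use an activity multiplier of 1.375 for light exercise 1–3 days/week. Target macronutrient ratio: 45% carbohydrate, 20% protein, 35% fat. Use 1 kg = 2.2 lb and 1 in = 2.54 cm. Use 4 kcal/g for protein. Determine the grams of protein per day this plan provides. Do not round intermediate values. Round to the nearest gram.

189 g/day

Convert to metric: weight = 329 ÷ 2.2 = 149.5455 kg; height = 79 × 2.54 = 200.66 cm.
Harris-Benedict: BMR = 66.47 + 13.75(149.5455) + 5.003(200.66) − 6.755(56) = 2748.342 kcal/day.
TEE = 2748.342 × 1.375 = 3778.9702 kcal/day.
Protein energy = 20% × 3778.9702 = 755.794 kcal.
Protein = 755.794 ÷ 4 kcal/g = 188.9485 g.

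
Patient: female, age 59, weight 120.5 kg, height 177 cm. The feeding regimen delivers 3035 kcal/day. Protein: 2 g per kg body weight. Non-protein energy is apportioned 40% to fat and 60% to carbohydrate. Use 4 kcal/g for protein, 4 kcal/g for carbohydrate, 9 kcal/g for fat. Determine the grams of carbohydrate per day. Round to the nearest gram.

Protein = 2 × 120.5 = 241 g → 241 × 4 = 964 kcal.
Non-protein calories = 3035 − 964 = 2071 kcal.
Fat: 40% × 2071 = 828.4 kcal; carbohydrate: 1242.6 kcal.
Carbohydrate: 1242.6 kcal ÷ 4 kcal/g = 310.65 g.

311 g/day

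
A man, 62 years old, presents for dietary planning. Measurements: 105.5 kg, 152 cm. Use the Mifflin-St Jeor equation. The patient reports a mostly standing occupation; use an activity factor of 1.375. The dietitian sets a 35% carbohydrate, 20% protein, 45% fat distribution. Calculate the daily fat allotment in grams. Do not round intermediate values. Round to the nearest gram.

117 g/day

Mifflin-St Jeor (male): BMR = 10(105.5) + 6.25(152) − 5(62) + 5 = 1055 + 950 − 310 + 5 = 1700 kcal/day.
TEE = 1700 × 1.375 = 2337.5 kcal/day.
Fat energy = 45% × 2337.5 = 1051.875 kcal.
Fat = 1051.875 ÷ 9 kcal/g = 116.875 g.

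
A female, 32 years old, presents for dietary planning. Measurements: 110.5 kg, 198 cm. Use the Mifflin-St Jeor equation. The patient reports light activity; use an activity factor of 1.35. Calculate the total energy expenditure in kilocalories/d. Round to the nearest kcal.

Mifflin-St Jeor (female): BMR = 10(110.5) + 6.25(198) − 5(32) − 161 = 1105 + 1237.5 − 160 − 161 = 2021.5 kcal/day.
TEE = BMR × activity factor = 2021.5 × 1.35 = 2729.025 kcal/day.

2729 kilocalories/d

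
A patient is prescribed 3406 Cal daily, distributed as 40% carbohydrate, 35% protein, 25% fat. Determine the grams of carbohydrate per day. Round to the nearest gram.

341 g/day

Carbohydrate energy = 40% × 3406 = 1362.4 kcal.
At 4 kcal/g: 1362.4 ÷ 4 = 340.6 g.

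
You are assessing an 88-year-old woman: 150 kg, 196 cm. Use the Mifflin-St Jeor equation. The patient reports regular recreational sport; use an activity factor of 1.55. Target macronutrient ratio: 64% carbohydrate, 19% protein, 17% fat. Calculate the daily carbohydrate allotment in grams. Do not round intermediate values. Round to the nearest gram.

Mifflin-St Jeor (female): BMR = 10(150) + 6.25(196) − 5(88) − 161 = 1500 + 1225 − 440 − 161 = 2124 kcal/day.
TEE = 2124 × 1.55 = 3292.2 kcal/day.
Carbohydrate energy = 64% × 3292.2 = 2107.008 kcal.
Carbohydrate = 2107.008 ÷ 4 kcal/g = 526.752 g.

527 g/day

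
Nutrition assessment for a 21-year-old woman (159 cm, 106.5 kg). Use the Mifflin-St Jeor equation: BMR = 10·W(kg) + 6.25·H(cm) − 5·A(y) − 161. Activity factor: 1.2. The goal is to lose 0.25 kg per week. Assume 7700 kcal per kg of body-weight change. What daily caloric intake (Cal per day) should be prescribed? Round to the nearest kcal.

Mifflin-St Jeor (female): BMR = 10(106.5) + 6.25(159) − 5(21) − 161 = 1065 + 993.75 − 105 − 161 = 1792.75 kcal/day.
TEE = 1792.75 × 1.2 = 2151.3 kcal/day.
Required daily deficit = 0.25 × 7700 ÷ 7 = 275 kcal/day.
Target intake = 2151.3 − 275 = 1876.3 kcal/day.

1876 Cal per day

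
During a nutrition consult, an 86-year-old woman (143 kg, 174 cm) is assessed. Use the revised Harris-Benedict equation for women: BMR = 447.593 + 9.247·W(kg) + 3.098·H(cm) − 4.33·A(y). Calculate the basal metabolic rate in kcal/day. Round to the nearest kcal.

1937 kcal/day

Harris-Benedict: BMR = 447.593 + 9.247(143) + 3.098(174) − 4.33(86) = 1936.586 kcal/day.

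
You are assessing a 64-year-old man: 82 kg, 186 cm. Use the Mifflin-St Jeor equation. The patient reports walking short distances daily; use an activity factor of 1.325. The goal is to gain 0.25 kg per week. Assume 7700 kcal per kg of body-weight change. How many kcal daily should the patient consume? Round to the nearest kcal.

Mifflin-St Jeor (male): BMR = 10(82) + 6.25(186) − 5(64) + 5 = 820 + 1162.5 − 320 + 5 = 1667.5 kcal/day.
TEE = 1667.5 × 1.325 = 2209.4375 kcal/day.
Required daily surplus = 0.25 × 7700 ÷ 7 = 275 kcal/day.
Target intake = 2209.4375 + 275 = 2484.4375 kcal/day.

2484 kcal daily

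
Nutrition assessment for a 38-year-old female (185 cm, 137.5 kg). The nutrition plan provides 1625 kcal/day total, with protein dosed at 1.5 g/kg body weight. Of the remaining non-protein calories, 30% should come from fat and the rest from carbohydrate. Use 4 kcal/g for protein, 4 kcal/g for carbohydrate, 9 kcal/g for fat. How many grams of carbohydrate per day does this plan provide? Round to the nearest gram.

140 g/day

Protein = 1.5 × 137.5 = 206.25 g → 206.25 × 4 = 825 kcal.
Non-protein calories = 1625 − 825 = 800 kcal.
Fat: 30% × 800 = 240 kcal; carbohydrate: 560 kcal.
Carbohydrate: 560 kcal ÷ 4 kcal/g = 140 g.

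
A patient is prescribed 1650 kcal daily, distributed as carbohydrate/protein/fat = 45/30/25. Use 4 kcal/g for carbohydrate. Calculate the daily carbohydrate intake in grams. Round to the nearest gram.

Carbohydrate energy = 45% × 1650 = 742.5 kcal.
At 4 kcal/g: 742.5 ÷ 4 = 185.625 g.

186 g/day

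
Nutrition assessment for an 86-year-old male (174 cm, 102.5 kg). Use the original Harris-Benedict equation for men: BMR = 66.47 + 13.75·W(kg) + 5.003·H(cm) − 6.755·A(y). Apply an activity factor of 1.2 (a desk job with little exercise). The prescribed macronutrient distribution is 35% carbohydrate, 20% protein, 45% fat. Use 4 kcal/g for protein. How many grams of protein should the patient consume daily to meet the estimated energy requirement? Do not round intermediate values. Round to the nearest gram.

106 g/day

Harris-Benedict: BMR = 66.47 + 13.75(102.5) + 5.003(174) − 6.755(86) = 1765.437 kcal/day.
TEE = 1765.437 × 1.2 = 2118.5244 kcal/day.
Protein energy = 20% × 2118.5244 = 423.7049 kcal.
Protein = 423.7049 ÷ 4 kcal/g = 105.9262 g.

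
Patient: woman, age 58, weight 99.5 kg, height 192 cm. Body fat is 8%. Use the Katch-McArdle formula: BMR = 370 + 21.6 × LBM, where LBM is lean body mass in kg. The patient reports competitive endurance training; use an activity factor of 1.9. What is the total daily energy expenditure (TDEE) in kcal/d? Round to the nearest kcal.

4460 kcal/d

LBM = 99.5 × (1 − 0.08) = 91.54 kg. Katch-McArdle: BMR = 370 + 21.6 × 91.54 = 2347.264 kcal/day.
TEE = BMR × activity factor = 2347.264 × 1.9 = 4459.8016 kcal/day.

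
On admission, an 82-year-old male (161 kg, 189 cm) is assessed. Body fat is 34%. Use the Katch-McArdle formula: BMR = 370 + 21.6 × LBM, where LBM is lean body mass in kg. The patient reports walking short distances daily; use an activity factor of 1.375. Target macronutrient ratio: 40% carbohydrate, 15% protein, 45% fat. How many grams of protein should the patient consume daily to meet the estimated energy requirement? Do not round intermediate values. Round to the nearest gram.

137 g/day

LBM = 161 × (1 − 0.34) = 106.26 kg. Katch-McArdle: BMR = 370 + 21.6 × 106.26 = 2665.216 kcal/day.
TEE = 2665.216 × 1.375 = 3664.672 kcal/day.
Protein energy = 15% × 3664.672 = 549.7008 kcal.
Protein = 549.7008 ÷ 4 kcal/g = 137.4252 g.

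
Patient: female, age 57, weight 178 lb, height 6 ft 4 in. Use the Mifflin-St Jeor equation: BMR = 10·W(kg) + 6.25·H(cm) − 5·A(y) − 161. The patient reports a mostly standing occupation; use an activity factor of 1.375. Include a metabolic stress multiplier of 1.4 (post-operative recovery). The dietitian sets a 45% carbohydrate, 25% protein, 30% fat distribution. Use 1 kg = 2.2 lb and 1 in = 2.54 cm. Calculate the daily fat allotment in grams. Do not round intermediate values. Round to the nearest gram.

Convert to metric: weight = 178 ÷ 2.2 = 80.9091 kg; height = (6×12 + 4) × 2.54 = 76 × 2.54 = 193.04 cm.
Mifflin-St Jeor (female): BMR = 10(80.9091) + 6.25(193.04) − 5(57) − 161 = 809.0909 + 1206.5 − 285 − 161 = 1569.5909 kcal/day.
TEE = 1569.5909 × 1.375 = 2158.1875 kcal/day.
With stress factor 1.4: 2158.1875 × 1.4 = 3021.4625 kcal/day.
Fat energy = 30% × 3021.4625 = 906.4388 kcal.
Fat = 906.4388 ÷ 9 kcal/g = 100.7154 g.

101 g/day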